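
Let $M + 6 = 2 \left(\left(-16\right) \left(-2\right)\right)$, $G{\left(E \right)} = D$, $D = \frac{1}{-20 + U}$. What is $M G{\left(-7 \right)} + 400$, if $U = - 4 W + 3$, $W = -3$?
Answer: $\frac{1942}{5} \approx 388.4$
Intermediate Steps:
$U = 15$ ($U = \left(-4\right) \left(-3\right) + 3 = 12 + 3 = 15$)
$D = - \frac{1}{5}$ ($D = \frac{1}{-20 + 15} = \frac{1}{-5} = - \frac{1}{5} \approx -0.2$)
$G{\left(E \right)} = - \frac{1}{5}$
$M = 58$ ($M = -6 + 2 \left(\left(-16\right) \left(-2\right)\right) = -6 + 2 \cdot 32 = -6 + 64 = 58$)
$M G{\left(-7 \right)} + 400 = 58 \left(- \frac{1}{5}\right) + 400 = - \frac{58}{5} + 400 = \frac{1942}{5}$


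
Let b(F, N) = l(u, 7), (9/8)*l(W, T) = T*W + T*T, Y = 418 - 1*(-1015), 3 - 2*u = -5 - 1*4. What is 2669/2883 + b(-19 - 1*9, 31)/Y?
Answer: 12173639/12394017 ≈ 0.98222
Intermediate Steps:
u = 6 (u = 3/2 - (-5 - 1*4)/2 = 3/2 - (-5 - 4)/2 = 3/2 - 1/2*(-9) = 3/2 + 9/2 = 6)
Y = 1433 (Y = 418 + 1015 = 1433)
l(W, T) = 8*T**2/9 + 8*T*W/9 (l(W, T) = 8*(T*W + T*T)/9 = 8*(T*W + T**2)/9 = 8*(T**2 + T*W)/9 = 8*T**2/9 + 8*T*W/9)
b(F, N) = 728/9 (b(F, N) = (8/9)*7*(7 + 6) = (8/9)*7*13 = 728/9)
2669/2883 + b(-19 - 1*9, 31)/Y = 2669/2883 + (728/9)/1433 = 2669*(1/2883) + (728/9)*(1/1433) = 2669/2883 + 728/12897 = 12173639/12394017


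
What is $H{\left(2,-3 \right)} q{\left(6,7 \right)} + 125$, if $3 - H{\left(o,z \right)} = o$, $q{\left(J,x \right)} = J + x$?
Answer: $138$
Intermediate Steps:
$H{\left(o,z \right)} = 3 - o$
$H{\left(2,-3 \right)} q{\left(6,7 \right)} + 125 = \left(3 - 2\right) \left(6 + 7\right) + 125 = \left(3 - 2\right) 13 + 125 = 1 \cdot 13 + 125 = 13 + 125 = 138$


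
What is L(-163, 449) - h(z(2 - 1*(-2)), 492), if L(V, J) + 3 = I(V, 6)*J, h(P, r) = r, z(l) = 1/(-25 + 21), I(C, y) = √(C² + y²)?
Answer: -495 + 449*√26605 ≈ 72742.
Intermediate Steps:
z(l) = -¼ (z(l) = 1/(-4) = -¼)
L(V, J) = -3 + J*√(36 + V²) (L(V, J) = -3 + √(V² + 6²)*J = -3 + √(V² + 36)*J = -3 + √(36 + V²)*J = -3 + J*√(36 + V²))
L(-163, 449) - h(z(2 - 1*(-2)), 492) = (-3 + 449*√(36 + (-163)²)) - 1*492 = (-3 + 449*√(36 + 26569)) - 492 = (-3 + 449*√26605) - 492 = -495 + 449*√26605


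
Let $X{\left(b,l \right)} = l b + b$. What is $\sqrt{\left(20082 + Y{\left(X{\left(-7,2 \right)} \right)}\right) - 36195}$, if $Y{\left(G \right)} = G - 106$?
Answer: $4 i \sqrt{1015} \approx 127.44 i$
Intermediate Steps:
$X{\left(b,l \right)} = b + b l$ ($X{\left(b,l \right)} = b l + b = b + b l$)
$Y{\left(G \right)} = -106 + G$
$\sqrt{\left(20082 + Y{\left(X{\left(-7,2 \right)} \right)}\right) - 36195} = \sqrt{\left(20082 - \left(106 + 7 \left(1 + 2\right)\right)\right) - 36195} = \sqrt{\left(20082 - 127\right) - 36195} = \sqrt{19955 - 36195} = \sqrt{-16240} = 4 i \sqrt{1015}$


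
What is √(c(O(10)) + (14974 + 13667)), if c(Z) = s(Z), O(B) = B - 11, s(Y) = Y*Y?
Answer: √28642 ≈ 169.24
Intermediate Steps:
s(Y) = Y²
O(B) = -11 + B
c(Z) = Z²
√(c(O(10)) + (14974 + 13667)) = √((-11 + 10)² + (14974 + 13667)) = √((-1)² + 28641) = √(1 + 28641) = √28642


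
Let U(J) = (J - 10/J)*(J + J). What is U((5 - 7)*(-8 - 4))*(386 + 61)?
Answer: 506004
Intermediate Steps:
U(J) = 2*J*(J - 10/J) (U(J) = (J - 10/J)*(2*J) = 2*J*(J - 10/J))
U((5 - 7)*(-8 - 4))*(386 + 61) = (-20 + 2*((5 - 7)*(-8 - 4))**2)*(386 + 61) = (-20 + 2*(-2*(-12))**2)*447 = (-20 + 2*24**2)*447 = (-20 + 2*576)*447 = (-20 + 1152)*447 = 1132*447 = 506004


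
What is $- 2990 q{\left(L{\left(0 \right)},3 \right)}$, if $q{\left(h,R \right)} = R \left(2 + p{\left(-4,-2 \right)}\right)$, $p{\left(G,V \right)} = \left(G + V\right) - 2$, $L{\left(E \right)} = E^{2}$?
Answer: $53820$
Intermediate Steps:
$p{\left(G,V \right)} = -2 + G + V$
$q{\left(h,R \right)} = - 6 R$ ($q{\left(h,R \right)} = R \left(2 - 8\right) = R \left(-6\right) = - 6 R$)
$- 2990 q{\left(L{\left(0 \right)},3 \right)} = - 2990 \left(\left(-6\right) 3\right) = \left(-2990\right) \left(-18\right) = 53820$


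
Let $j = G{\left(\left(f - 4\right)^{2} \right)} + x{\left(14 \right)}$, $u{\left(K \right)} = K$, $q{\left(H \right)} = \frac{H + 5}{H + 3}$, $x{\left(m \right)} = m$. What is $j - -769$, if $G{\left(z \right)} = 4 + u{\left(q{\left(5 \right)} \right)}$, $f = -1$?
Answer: $\frac{3153}{4} \approx 788.25$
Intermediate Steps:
$q{\left(H \right)} = \frac{5 + H}{3 + H}$
$G{\left(z \right)} = \frac{21}{4}$ ($G{\left(z \right)} = 4 + \frac{5 + 5}{3 + 5} = 4 + \frac{1}{8} \cdot 10 = 4 + \frac{5}{4} = \frac{21}{4}$)
$j = \frac{77}{4}$ ($j = \frac{21}{4} + 14 = \frac{77}{4} \approx 19.25$)
$j - -769 = \frac{77}{4} - -769 = \frac{77}{4} + 769 = \frac{3153}{4}$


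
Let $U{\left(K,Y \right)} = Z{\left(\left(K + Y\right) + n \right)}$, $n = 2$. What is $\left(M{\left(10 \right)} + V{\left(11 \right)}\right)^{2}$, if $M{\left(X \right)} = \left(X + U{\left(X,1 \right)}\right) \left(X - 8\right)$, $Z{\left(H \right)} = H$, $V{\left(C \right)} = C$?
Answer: $3249$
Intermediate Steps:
$U{\left(K,Y \right)} = 2 + K + Y$ ($U{\left(K,Y \right)} = \left(K + Y\right) + 2 = 2 + K + Y$)
$M{\left(X \right)} = \left(-8 + X\right) \left(3 + 2 X\right)$ ($M{\left(X \right)} = \left(X + \left(2 + X + 1\right)\right) \left(X - 8\right) = \left(X + \left(3 + X\right)\right) \left(-8 + X\right) = \left(3 + 2 X\right) \left(-8 + X\right) = \left(-8 + X\right) \left(3 + 2 X\right)$)
$\left(M{\left(10 \right)} + V{\left(11 \right)}\right)^{2} = \left(\left(-24 - 130 + 2 \cdot 10^{2}\right) + 11\right)^{2} = \left(\left(-24 - 130 + 2 \cdot 100\right) + 11\right)^{2} = \left(\left(-24 - 130 + 200\right) + 11\right)^{2} = \left(46 + 11\right)^{2} = 57^{2} = 3249$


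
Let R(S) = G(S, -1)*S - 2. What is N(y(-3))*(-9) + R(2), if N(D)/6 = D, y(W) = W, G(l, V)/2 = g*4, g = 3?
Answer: 208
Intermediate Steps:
G(l, V) = 24 (G(l, V) = 2*(3*4) = 2*12 = 24)
R(S) = -2 + 24*S (R(S) = 24*S - 2 = -2 + 24*S)
N(D) = 6*D
N(y(-3))*(-9) + R(2) = (6*(-3))*(-9) + (-2 + 24*2) = -18*(-9) + (-2 + 48) = 162 + 46 = 208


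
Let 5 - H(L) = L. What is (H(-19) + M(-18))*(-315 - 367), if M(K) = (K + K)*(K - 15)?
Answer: -826584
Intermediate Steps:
H(L) = 5 - L
M(K) = 2*K*(-15 + K) (M(K) = (2*K)*(-15 + K) = 2*K*(-15 + K))
(H(-19) + M(-18))*(-315 - 367) = ((5 - 1*(-19)) + 2*(-18)*(-15 - 18))*(-315 - 367) = ((5 + 19) + 2*(-18)*(-33))*(-682) = (24 + 1188)*(-682) = 1212*(-682) = -826584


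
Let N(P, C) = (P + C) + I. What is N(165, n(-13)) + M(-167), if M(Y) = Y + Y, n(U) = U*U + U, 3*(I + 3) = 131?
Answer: 83/3 ≈ 27.667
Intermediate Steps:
I = 122/3 (I = -3 + (⅓)*131 = -3 + 131/3 = 122/3 ≈ 40.667)
n(U) = U + U² (n(U) = U² + U = U + U²)
M(Y) = 2*Y
N(P, C) = 122/3 + C + P (N(P, C) = (P + C) + 122/3 = (C + P) + 122/3 = 122/3 + C + P)
N(165, n(-13)) + M(-167) = (122/3 - 13*(1 - 13) + 165) + 2*(-167) = (122/3 - 13*(-12) + 165) - 334 = (122/3 + 156 + 165) - 334 = 1085/3 - 334 = 83/3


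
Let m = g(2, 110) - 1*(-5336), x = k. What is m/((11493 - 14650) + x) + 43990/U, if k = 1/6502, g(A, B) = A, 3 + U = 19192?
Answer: 236968909106/393889014657 ≈ 0.60161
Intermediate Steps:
U = 19189 (U = -3 + 19192 = 19189)
k = 1/6502 ≈ 0.00015380
x = 1/6502 ≈ 0.00015380
m = 5338 (m = 2 - 1*(-5336) = 2 + 5336 = 5338)
m/((11493 - 14650) + x) + 43990/U = 5338/((11493 - 14650) + 1/6502) + 43990/19189 = 5338/(-3157 + 1/6502) + 43990*(1/19189) = 5338/(-20526813/6502) + 43990/19189 = 5338*(-6502/20526813) + 43990/19189 = -34707676/20526813 + 43990/19189 = 236968909106/393889014657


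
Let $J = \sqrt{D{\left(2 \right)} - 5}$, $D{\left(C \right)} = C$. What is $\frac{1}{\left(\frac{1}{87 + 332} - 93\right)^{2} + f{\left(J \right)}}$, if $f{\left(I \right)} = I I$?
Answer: $\frac{175561}{1517822473} \approx 0.00011567$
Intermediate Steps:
$J = i \sqrt{3}$ ($J = \sqrt{2 - 5} = \sqrt{-3} = i \sqrt{3} \approx 1.732 i$)
$f{\left(I \right)} = I^{2}$
$\frac{1}{\left(\frac{1}{87 + 332} - 93\right)^{2} + f{\left(J \right)}} = \frac{1}{\left(\frac{1}{87 + 332} - 93\right)^{2} + \left(i \sqrt{3}\right)^{2}} = \frac{1}{\left(\frac{1}{419} - 93\right)^{2} - 3} = \frac{1}{\left(- \frac{38966}{419}\right)^{2} - 3} = \frac{1}{\frac{1518349156}{175561} - 3} = \frac{1}{\frac{1517822473}{175561}} = \frac{175561}{1517822473}$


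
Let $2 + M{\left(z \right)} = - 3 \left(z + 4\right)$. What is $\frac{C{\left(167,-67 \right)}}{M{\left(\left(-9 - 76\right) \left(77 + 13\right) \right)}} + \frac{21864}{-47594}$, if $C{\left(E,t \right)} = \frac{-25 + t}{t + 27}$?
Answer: $- \frac{2506816189}{5458079920} \approx -0.45929$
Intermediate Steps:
$C{\left(E,t \right)} = \frac{-25 + t}{27 + t}$
$M{\left(z \right)} = -14 - 3 z$ ($M{\left(z \right)} = -2 - 3 \left(z + 4\right) = -2 - 3 \left(4 + z\right) = -2 - \left(12 + 3 z\right) = -14 - 3 z$)
$\frac{C{\left(167,-67 \right)}}{M{\left(\left(-9 - 76\right) \left(77 + 13\right) \right)}} + \frac{21864}{-47594} = \frac{\frac{1}{27 - 67} \left(-25 - 67\right)}{-14 - 3 \left(-9 - 76\right) \left(77 + 13\right)} + \frac{21864}{-47594} = \frac{\frac{1}{-40} \left(-92\right)}{-14 - 3 \left(\left(-85\right) 90\right)} + 21864 \left(- \frac{1}{47594}\right) = \frac{\left(- \frac{1}{40}\right) \left(-92\right)}{-14 - -22950} - \frac{10932}{23797} = \frac{23}{10 \left(-14 + 22950\right)} - \frac{10932}{23797} = \frac{23}{10 \cdot 22936} - \frac{10932}{23797} = \frac{23}{10} \cdot \frac{1}{22936} - \frac{10932}{23797} = \frac{23}{229360} - \frac{10932}{23797} = - \frac{2506816189}{5458079920}$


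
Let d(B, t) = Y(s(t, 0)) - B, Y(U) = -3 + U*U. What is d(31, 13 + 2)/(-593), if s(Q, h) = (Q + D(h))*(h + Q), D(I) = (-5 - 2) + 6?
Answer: -44066/593 ≈ -74.310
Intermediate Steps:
D(I) = -1 (D(I) = -7 + 6 = -1)
s(Q, h) = (-1 + Q)*(Q + h) (s(Q, h) = (Q - 1)*(h + Q) = (-1 + Q)*(Q + h))
Y(U) = -3 + U²
d(B, t) = -3 + (t² - t)² - B (d(B, t) = (-3 + (t² - t - 1*0 + t*0)²) - B = (-3 + (t² - t + 0 + 0)²) - B = (-3 + (t² - t)²) - B = -3 + (t² - t)² - B)
d(31, 13 + 2)/(-593) = (-3 - 1*31 + (13 + 2)²*(-1 + (13 + 2))²)/(-593) = (-3 - 31 + 15²*(-1 + 15)²)*(-1/593) = (-3 - 31 + 225*14²)*(-1/593) = (-3 - 31 + 225*196)*(-1/593) = (-3 - 31 + 44100)*(-1/593) = 44066*(-1/593) = -44066/593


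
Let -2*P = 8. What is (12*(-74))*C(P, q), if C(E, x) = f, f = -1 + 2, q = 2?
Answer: -888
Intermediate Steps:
P = -4 (P = -½*8 = -4)
f = 1
C(E, x) = 1
(12*(-74))*C(P, q) = (12*(-74))*1 = -888*1 = -888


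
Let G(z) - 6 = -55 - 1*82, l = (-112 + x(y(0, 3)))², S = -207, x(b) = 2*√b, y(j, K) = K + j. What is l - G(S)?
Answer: 12687 - 448*√3 ≈ 11911.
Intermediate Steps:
l = (-112 + 2*√3)² (l = (-112 + 2*√(3 + 0))² = (-112 + 2*√3)² ≈ 11780.)
G(z) = -131 (G(z) = 6 + (-55 - 1*82) = 6 + (-55 - 82) = 6 - 137 = -131)
l - G(S) = (12556 - 448*√3) - 1*(-131) = (12556 - 448*√3) + 131 = 12687 - 448*√3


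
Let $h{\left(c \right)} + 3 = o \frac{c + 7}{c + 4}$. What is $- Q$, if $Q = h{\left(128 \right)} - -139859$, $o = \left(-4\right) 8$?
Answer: $- \frac{1538056}{11} \approx -1.3982 \cdot 10^{5}$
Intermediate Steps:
$o = -32$
$h{\left(c \right)} = -3 - \frac{32 \left(7 + c\right)}{4 + c}$ ($h{\left(c \right)} = -3 - 32 \frac{c + 7}{c + 4} = -3 - 32 \frac{7 + c}{4 + c} = -3 - \frac{32 \left(7 + c\right)}{4 + c}$)
$Q = \frac{1538056}{11}$ ($Q = \frac{-236 - 4480}{4 + 128} - -139859 = \frac{-236 - 4480}{132} + 139859 = \frac{1}{132} \left(-4716\right) + 139859 = - \frac{393}{11} + 139859 = \frac{1538056}{11} \approx 1.3982 \cdot 10^{5}$)
$- Q = \left(-1\right) \frac{1538056}{11} = - \frac{1538056}{11}$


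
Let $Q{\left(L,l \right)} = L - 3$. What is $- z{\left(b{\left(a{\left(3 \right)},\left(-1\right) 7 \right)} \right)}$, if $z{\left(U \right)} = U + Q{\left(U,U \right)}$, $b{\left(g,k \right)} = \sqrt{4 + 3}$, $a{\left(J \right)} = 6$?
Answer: $3 - 2 \sqrt{7} \approx -2.2915$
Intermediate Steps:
$Q{\left(L,l \right)} = -3 + L$ ($Q{\left(L,l \right)} = L - 3 = -3 + L$)
$b{\left(g,k \right)} = \sqrt{7}$
$z{\left(U \right)} = -3 + 2 U$ ($z{\left(U \right)} = U + \left(-3 + U\right) = -3 + 2 U$)
$- z{\left(b{\left(a{\left(3 \right)},\left(-1\right) 7 \right)} \right)} = - (-3 + 2 \sqrt{7}) = 3 - 2 \sqrt{7}$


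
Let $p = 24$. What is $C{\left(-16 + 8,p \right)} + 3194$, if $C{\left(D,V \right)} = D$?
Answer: $3186$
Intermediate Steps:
$C{\left(-16 + 8,p \right)} + 3194 = \left(-16 + 8\right) + 3194 = -8 + 3194 = 3186$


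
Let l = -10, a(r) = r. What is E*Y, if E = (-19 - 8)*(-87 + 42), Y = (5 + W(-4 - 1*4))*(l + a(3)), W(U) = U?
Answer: 25515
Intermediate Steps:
Y = 21 (Y = (5 + (-4 - 1*4))*(-10 + 3) = (5 + (-4 - 4))*(-7) = (5 - 8)*(-7) = -3*(-7) = 21)
E = 1215 (E = -27*(-45) = 1215)
E*Y = 1215*21 = 25515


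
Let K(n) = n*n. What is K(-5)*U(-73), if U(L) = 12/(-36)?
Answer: -25/3 ≈ -8.3333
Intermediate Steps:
K(n) = n**2
U(L) = -1/3 (U(L) = 12*(-1/36) = -1/3)
K(-5)*U(-73) = (-5)**2*(-1/3) = 25*(-1/3) = -25/3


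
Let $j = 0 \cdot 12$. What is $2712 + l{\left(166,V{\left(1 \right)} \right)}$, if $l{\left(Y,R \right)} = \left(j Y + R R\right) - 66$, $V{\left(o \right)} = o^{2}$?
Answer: $2647$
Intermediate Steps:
$j = 0$
$l{\left(Y,R \right)} = -66 + R^{2}$ ($l{\left(Y,R \right)} = \left(0 Y + R R\right) - 66 = \left(0 + R^{2}\right) - 66 = R^{2} - 66 = -66 + R^{2}$)
$2712 + l{\left(166,V{\left(1 \right)} \right)} = 2712 - \left(66 - \left(1^{2}\right)^{2}\right) = 2712 - \left(66 - 1^{2}\right) = 2712 + \left(-66 + 1\right) = 2712 - 65 = 2647$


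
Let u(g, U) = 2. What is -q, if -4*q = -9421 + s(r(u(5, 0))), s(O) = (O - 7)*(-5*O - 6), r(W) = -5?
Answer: -9649/4 ≈ -2412.3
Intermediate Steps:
s(O) = (-7 + O)*(-6 - 5*O)
q = 9649/4 (q = -(-9421 + (42 - 5*(-5)² + 29*(-5)))/4 = -(-9421 + (42 - 5*25 - 145))/4 = -(-9421 + (42 - 125 - 145))/4 = -(-9421 - 228)/4 = -¼*(-9649) = 9649/4 ≈ 2412.3)
-q = -1*9649/4 = -9649/4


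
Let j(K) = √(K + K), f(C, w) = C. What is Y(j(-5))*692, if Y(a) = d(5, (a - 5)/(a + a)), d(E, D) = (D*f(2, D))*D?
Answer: -519 + 346*I*√10 ≈ -519.0 + 1094.1*I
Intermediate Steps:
j(K) = √2*√K (j(K) = √(2*K) = √2*√K)
d(E, D) = 2*D² (d(E, D) = (D*2)*D = (2*D)*D = 2*D²)
Y(a) = (-5 + a)²/(2*a²) (Y(a) = 2*((a - 5)/(a + a))² = 2*((-5 + a)/((2*a)))² = 2*((-5 + a)*(1/(2*a)))² = 2*((-5 + a)/(2*a))² = 2*((-5 + a)²/(4*a²)) = (-5 + a)²/(2*a²))
Y(j(-5))*692 = ((-5 + √2*√(-5))²/(2*(√2*√(-5))²))*692 = ((-5 + √2*(I*√5))²/(2*(√2*(I*√5))²))*692 = ((-5 + I*√10)²/(2*(I*√10)²))*692 = ((½)*(-⅒)*(-5 + I*√10)²)*692 = -(-5 + I*√10)²/20*692 = -173*(-5 + I*√10)²/5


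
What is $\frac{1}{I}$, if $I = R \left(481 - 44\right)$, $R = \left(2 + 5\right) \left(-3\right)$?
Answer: $- \frac{1}{9177} \approx -0.00010897$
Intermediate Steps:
$R = -21$ ($R = 7 \left(-3\right) = -21$)
$I = -9177$ ($I = - 21 \left(481 - 44\right) = \left(-21\right) 437 = -9177$)
$\frac{1}{I} = \frac{1}{-9177} = - \frac{1}{9177}$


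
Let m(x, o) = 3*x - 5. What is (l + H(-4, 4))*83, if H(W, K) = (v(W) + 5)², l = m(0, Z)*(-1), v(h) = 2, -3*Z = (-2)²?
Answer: 4482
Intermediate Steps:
Z = -4/3 (Z = -⅓*(-2)² = -⅓*4 = -4/3 ≈ -1.3333)
m(x, o) = -5 + 3*x
l = 5 (l = (-5 + 3*0)*(-1) = (-5 + 0)*(-1) = -5*(-1) = 5)
H(W, K) = 49 (H(W, K) = (2 + 5)² = 7² = 49)
(l + H(-4, 4))*83 = (5 + 49)*83 = 54*83 = 4482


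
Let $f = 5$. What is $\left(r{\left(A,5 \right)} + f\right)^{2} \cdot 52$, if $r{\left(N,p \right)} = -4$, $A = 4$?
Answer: $52$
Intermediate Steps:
$\left(r{\left(A,5 \right)} + f\right)^{2} \cdot 52 = \left(-4 + 5\right)^{2} \cdot 52 = 1^{2} \cdot 52 = 1 \cdot 52 = 52$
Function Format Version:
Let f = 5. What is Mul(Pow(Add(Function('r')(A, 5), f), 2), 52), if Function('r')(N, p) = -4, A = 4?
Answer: 52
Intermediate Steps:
Mul(Pow(Add(Function('r')(A, 5), f), 2), 52) = Mul(Pow(Add(-4, 5), 2), 52) = Mul(Pow(1, 2), 52) = Mul(1, 52) = 52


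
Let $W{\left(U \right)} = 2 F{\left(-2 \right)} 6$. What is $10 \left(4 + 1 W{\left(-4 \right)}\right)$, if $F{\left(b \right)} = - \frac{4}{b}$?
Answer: $280$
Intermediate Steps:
$W{\left(U \right)} = 24$ ($W{\left(U \right)} = 2 \left(- \frac{4}{-2}\right) 6 = 2 \left(\left(-4\right) \left(- \frac{1}{2}\right)\right) 6 = 2 \cdot 2 \cdot 6 = 4 \cdot 6 = 24$)
$10 \left(4 + 1 W{\left(-4 \right)}\right) = 10 \left(4 + 1 \cdot 24\right) = 10 \left(4 + 24\right) = 10 \cdot 28 = 280$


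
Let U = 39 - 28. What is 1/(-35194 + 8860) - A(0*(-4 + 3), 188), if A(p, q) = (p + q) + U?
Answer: -5240467/26334 ≈ -199.00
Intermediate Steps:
U = 11
A(p, q) = 11 + p + q (A(p, q) = (p + q) + 11 = 11 + p + q)
1/(-35194 + 8860) - A(0*(-4 + 3), 188) = 1/(-35194 + 8860) - (11 + 0*(-4 + 3) + 188) = 1/(-26334) - (11 + 0*(-1) + 188) = -1/26334 - (11 + 0 + 188) = -1/26334 - 1*199 = -1/26334 - 199 = -5240467/26334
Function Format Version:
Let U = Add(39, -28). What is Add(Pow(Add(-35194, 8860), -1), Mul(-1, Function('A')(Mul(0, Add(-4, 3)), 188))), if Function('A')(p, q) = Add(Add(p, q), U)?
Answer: Rational(-5240467, 26334) ≈ -199.00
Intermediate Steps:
U = 11
Function('A')(p, q) = Add(11, p, q) (Function('A')(p, q) = Add(Add(p, q), 11) = Add(11, p, q))
Add(Pow(Add(-35194, 8860), -1), Mul(-1, Function('A')(Mul(0, Add(-4, 3)), 188))) = Add(Pow(Add(-35194, 8860), -1), Mul(-1, Add(11, Mul(0, Add(-4, 3)), 188))) = Add(Pow(-26334, -1), Mul(-1, Add(11, Mul(0, -1), 188))) = Add(Rational(-1, 26334), Mul(-1, Add(11, 0, 188))) = Add(Rational(-1, 26334), Mul(-1, 199)) = Add(Rational(-1, 26334), -199) = Rational(-5240467, 26334)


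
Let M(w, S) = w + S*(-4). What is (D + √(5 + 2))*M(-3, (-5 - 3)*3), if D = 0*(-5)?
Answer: 93*√7 ≈ 246.05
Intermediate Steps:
M(w, S) = w - 4*S
D = 0
(D + √(5 + 2))*M(-3, (-5 - 3)*3) = (0 + √(5 + 2))*(-3 - 4*(-5 - 3)*3) = (0 + √7)*(-3 - (-32)*3) = √7*(-3 - 4*(-24)) = √7*(-3 + 96) = √7*93 = 93*√7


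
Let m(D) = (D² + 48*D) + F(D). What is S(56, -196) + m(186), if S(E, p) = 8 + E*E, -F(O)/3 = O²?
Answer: -57120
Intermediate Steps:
F(O) = -3*O²
m(D) = -2*D² + 48*D (m(D) = (D² + 48*D) - 3*D² = -2*D² + 48*D)
S(E, p) = 8 + E²
S(56, -196) + m(186) = (8 + 56²) + 2*186*(24 - 1*186) = (8 + 3136) + 2*186*(24 - 186) = 3144 + 2*186*(-162) = 3144 - 60264 = -57120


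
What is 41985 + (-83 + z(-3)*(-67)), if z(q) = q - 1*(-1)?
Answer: 42036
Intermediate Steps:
z(q) = 1 + q (z(q) = q + 1 = 1 + q)
41985 + (-83 + z(-3)*(-67)) = 41985 + (-83 + (1 - 3)*(-67)) = 41985 + (-83 - 2*(-67)) = 41985 + (-83 + 134) = 41985 + 51 = 42036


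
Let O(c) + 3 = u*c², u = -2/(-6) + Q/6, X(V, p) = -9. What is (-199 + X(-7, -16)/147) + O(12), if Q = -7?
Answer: -15781/49 ≈ -322.06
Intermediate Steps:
u = -⅚ (u = -2/(-6) - 7/6 = -2*(-⅙) - 7*⅙ = ⅓ - 7/6 = -⅚ ≈ -0.83333)
O(c) = -3 - 5*c²/6
(-199 + X(-7, -16)/147) + O(12) = (-199 - 9/147) + (-3 - ⅚*12²) = (-199 - 9*1/147) + (-3 - ⅚*144) = (-199 - 3/49) + (-3 - 120) = -9754/49 - 123 = -15781/49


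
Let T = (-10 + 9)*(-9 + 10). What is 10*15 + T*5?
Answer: 145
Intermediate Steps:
T = -1 (T = -1*1 = -1)
10*15 + T*5 = 10*15 - 1*5 = 150 - 5 = 145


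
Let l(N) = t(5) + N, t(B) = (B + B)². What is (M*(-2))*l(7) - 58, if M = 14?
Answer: -3054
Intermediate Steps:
t(B) = 4*B² (t(B) = (2*B)² = 4*B²)
l(N) = 100 + N (l(N) = 4*5² + N = 4*25 + N = 100 + N)
(M*(-2))*l(7) - 58 = (14*(-2))*(100 + 7) - 58 = -28*107 - 58 = -2996 - 58 = -3054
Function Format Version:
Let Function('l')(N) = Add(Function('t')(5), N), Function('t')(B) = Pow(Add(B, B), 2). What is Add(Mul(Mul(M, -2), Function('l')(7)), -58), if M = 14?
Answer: -3054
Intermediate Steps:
Function('t')(B) = Mul(4, Pow(B, 2)) (Function('t')(B) = Pow(Mul(2, B), 2) = Mul(4, Pow(B, 2)))
Function('l')(N) = Add(100, N) (Function('l')(N) = Add(Mul(4, Pow(5, 2)), N) = Add(Mul(4, 25), N) = Add(100, N))
Add(Mul(Mul(M, -2), Function('l')(7)), -58) = Add(Mul(Mul(14, -2), Add(100, 7)), -58) = Add(Mul(-28, 107), -58) = Add(-2996, -58) = -3054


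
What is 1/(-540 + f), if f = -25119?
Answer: -1/25659 ≈ -3.8973e-5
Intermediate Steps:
1/(-540 + f) = 1/(-540 - 25119) = 1/(-25659) = -1/25659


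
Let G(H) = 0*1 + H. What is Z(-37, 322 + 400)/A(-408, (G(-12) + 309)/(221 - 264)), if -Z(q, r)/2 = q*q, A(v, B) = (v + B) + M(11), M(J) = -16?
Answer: 117734/18529 ≈ 6.3540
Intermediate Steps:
G(H) = H (G(H) = 0 + H = H)
A(v, B) = -16 + B + v (A(v, B) = (v + B) - 16 = (B + v) - 16 = -16 + B + v)
Z(q, r) = -2*q**2 (Z(q, r) = -2*q*q = -2*q**2)
Z(-37, 322 + 400)/A(-408, (G(-12) + 309)/(221 - 264)) = (-2*(-37)**2)/(-16 + (-12 + 309)/(221 - 264) - 408) = (-2*1369)/(-16 + 297/(-43) - 408) = -2738/(-16 + 297*(-1/43) - 408) = -2738/(-16 - 297/43 - 408) = -2738/(-18529/43) = -2738*(-43/18529) = 117734/18529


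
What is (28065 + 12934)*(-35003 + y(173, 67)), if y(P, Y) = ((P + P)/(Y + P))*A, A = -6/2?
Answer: -57410612707/40 ≈ -1.4353e+9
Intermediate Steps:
A = -3 (A = -6*½ = -3)
y(P, Y) = -6*P/(P + Y) (y(P, Y) = ((P + P)/(Y + P))*(-3) = ((2*P)/(P + Y))*(-3) = (2*P/(P + Y))*(-3) = -6*P/(P + Y))
(28065 + 12934)*(-35003 + y(173, 67)) = (28065 + 12934)*(-35003 - 6*173/(173 + 67)) = 40999*(-35003 - 6*173/240) = 40999*(-35003 - 6*173*1/240) = 40999*(-35003 - 173/40) = 40999*(-1400293/40) = -57410612707/40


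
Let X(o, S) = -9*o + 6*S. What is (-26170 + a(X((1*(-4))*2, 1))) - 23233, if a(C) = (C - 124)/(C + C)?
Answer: -3853457/78 ≈ -49403.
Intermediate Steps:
a(C) = (-124 + C)/(2*C) (a(C) = (-124 + C)/((2*C)) = (-124 + C)*(1/(2*C)) = (-124 + C)/(2*C))
(-26170 + a(X((1*(-4))*2, 1))) - 23233 = (-26170 + (-124 + (-9*1*(-4)*2 + 6*1))/(2*(-9*1*(-4)*2 + 6*1))) - 23233 = (-26170 + (-124 + (-(-36)*2 + 6))/(2*(-(-36)*2 + 6))) - 23233 = (-26170 + (-124 + (-9*(-8) + 6))/(2*(-9*(-8) + 6))) - 23233 = (-26170 + (-124 + (72 + 6))/(2*(72 + 6))) - 23233 = (-26170 + (1/2)*(-124 + 78)/78) - 23233 = (-26170 + (1/2)*(1/78)*(-46)) - 23233 = (-26170 - 23/78) - 23233 = -2041283/78 - 23233 = -3853457/78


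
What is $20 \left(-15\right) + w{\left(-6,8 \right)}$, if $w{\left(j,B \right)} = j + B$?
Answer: $-298$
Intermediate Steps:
$w{\left(j,B \right)} = B + j$
$20 \left(-15\right) + w{\left(-6,8 \right)} = 20 \left(-15\right) + \left(8 - 6\right) = -300 + 2 = -298$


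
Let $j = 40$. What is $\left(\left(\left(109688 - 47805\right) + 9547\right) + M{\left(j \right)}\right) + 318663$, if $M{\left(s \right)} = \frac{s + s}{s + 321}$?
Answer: $\frac{140823653}{361} \approx 3.9009 \cdot 10^{5}$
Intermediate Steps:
$M{\left(s \right)} = \frac{2 s}{321 + s}$
$\left(\left(\left(109688 - 47805\right) + 9547\right) + M{\left(j \right)}\right) + 318663 = \left(\left(\left(109688 - 47805\right) + 9547\right) + 2 \cdot 40 \frac{1}{321 + 40}\right) + 318663 = \left(\left(61883 + 9547\right) + 2 \cdot 40 \cdot \frac{1}{361}\right) + 318663 = \left(71430 + 2 \cdot 40 \cdot \frac{1}{361}\right) + 318663 = \left(71430 + \frac{80}{361}\right) + 318663 = \frac{25786310}{361} + 318663 = \frac{140823653}{361}$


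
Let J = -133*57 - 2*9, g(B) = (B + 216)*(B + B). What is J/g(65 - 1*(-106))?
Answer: -2533/44118 ≈ -0.057414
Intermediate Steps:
g(B) = 2*B*(216 + B) (g(B) = (216 + B)*(2*B) = 2*B*(216 + B))
J = -7599 (J = -7581 - 18 = -7599)
J/g(65 - 1*(-106)) = -7599*1/(2*(65 - 1*(-106))*(216 + (65 - 1*(-106)))) = -7599*1/(2*(65 + 106)*(216 + (65 + 106))) = -7599*1/(342*(216 + 171)) = -7599/(2*171*387) = -7599/132354 = -7599*1/132354 = -2533/44118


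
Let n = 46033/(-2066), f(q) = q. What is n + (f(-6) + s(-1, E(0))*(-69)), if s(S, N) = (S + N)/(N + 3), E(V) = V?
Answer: -10911/2066 ≈ -5.2812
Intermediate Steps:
s(S, N) = (N + S)/(3 + N)
n = -46033/2066 (n = 46033*(-1/2066) = -46033/2066 ≈ -22.281)
n + (f(-6) + s(-1, E(0))*(-69)) = -46033/2066 + (-6 + ((0 - 1)/(3 + 0))*(-69)) = -46033/2066 + (-6 + (-1/3)*(-69)) = -46033/2066 + (-6 + ((⅓)*(-1))*(-69)) = -46033/2066 + (-6 - ⅓*(-69)) = -46033/2066 + (-6 + 23) = -46033/2066 + 17 = -10911/2066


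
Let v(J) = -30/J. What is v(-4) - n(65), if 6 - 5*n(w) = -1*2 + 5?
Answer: 69/10 ≈ 6.9000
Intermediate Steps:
n(w) = ⅗ (n(w) = 6/5 - (-1*2 + 5)/5 = 6/5 - (-2 + 5)/5 = 6/5 - ⅕*3 = 6/5 - ⅗ = ⅗)
v(-4) - n(65) = -30/(-4) - 1*⅗ = -30*(-¼) - ⅗ = 15/2 - ⅗ = 69/10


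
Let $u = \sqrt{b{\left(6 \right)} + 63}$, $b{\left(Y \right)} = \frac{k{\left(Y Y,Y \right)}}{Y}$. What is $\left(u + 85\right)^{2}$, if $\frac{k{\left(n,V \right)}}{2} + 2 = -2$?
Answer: $\frac{\left(255 + \sqrt{555}\right)^{2}}{9} \approx 8621.6$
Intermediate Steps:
$k{\left(n,V \right)} = -8$ ($k{\left(n,V \right)} = -4 + 2 \left(-2\right) = -4 - 4 = -8$)
$b{\left(Y \right)} = - \frac{8}{Y}$
$u = \frac{\sqrt{555}}{3}$ ($u = \sqrt{- \frac{8}{6} + 63} = \sqrt{\left(-8\right) \frac{1}{6} + 63} = \sqrt{- \frac{4}{3} + 63} = \sqrt{\frac{185}{3}} = \frac{\sqrt{555}}{3} \approx 7.8528$)
$\left(u + 85\right)^{2} = \left(\frac{\sqrt{555}}{3} + 85\right)^{2} = \left(85 + \frac{\sqrt{555}}{3}\right)^{2}$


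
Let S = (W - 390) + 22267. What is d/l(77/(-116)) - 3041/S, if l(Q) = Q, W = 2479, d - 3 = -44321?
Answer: 125211233971/1875412 ≈ 66765.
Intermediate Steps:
d = -44318 (d = 3 - 44321 = -44318)
S = 24356 (S = (2479 - 390) + 22267 = 2089 + 22267 = 24356)
d/l(77/(-116)) - 3041/S = -44318/(77/(-116)) - 3041/24356 = -44318/(77*(-1/116)) - 3041*1/24356 = -44318/(-77/116) - 3041/24356 = -44318*(-116/77) - 3041/24356 = 5140888/77 - 3041/24356 = 125211233971/1875412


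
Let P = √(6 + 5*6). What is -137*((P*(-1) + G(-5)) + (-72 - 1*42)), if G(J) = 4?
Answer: 15892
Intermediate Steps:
P = 6 (P = √(6 + 30) = √36 = 6)
-137*((P*(-1) + G(-5)) + (-72 - 1*42)) = -137*((6*(-1) + 4) + (-72 - 1*42)) = -137*((-6 + 4) + (-72 - 42)) = -137*(-2 - 114) = -137*(-116) = 15892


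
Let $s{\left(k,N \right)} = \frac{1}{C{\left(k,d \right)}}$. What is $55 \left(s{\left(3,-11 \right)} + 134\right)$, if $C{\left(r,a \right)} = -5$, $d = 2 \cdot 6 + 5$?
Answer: $7359$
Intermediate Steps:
$d = 17$ ($d = 12 + 5 = 17$)
$s{\left(k,N \right)} = - \frac{1}{5}$ ($s{\left(k,N \right)} = \frac{1}{-5} = - \frac{1}{5}$)
$55 \left(s{\left(3,-11 \right)} + 134\right) = 55 \left(- \frac{1}{5} + 134\right) = 55 \cdot \frac{669}{5} = 7359$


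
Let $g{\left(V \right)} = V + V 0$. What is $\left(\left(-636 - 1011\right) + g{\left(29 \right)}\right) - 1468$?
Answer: $-3086$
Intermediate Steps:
$g{\left(V \right)} = V$ ($g{\left(V \right)} = V + 0 = V$)
$\left(\left(-636 - 1011\right) + g{\left(29 \right)}\right) - 1468 = \left(\left(-636 - 1011\right) + 29\right) - 1468 = \left(-1647 + 29\right) - 1468 = -1618 - 1468 = -3086$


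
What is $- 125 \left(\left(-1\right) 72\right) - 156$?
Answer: $8844$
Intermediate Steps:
$- 125 \left(\left(-1\right) 72\right) - 156 = \left(-125\right) \left(-72\right) - 156 = 9000 - 156 = 8844$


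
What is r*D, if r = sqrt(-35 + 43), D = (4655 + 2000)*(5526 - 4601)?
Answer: 12311750*sqrt(2) ≈ 1.7411e+7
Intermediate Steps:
D = 6155875 (D = 6655*925 = 6155875)
r = 2*sqrt(2) (r = sqrt(8) = 2*sqrt(2) ≈ 2.8284)
r*D = (2*sqrt(2))*6155875 = 12311750*sqrt(2)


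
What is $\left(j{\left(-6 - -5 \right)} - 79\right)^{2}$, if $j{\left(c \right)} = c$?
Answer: $6400$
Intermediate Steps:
$\left(j{\left(-6 - -5 \right)} - 79\right)^{2} = \left(\left(-6 - -5\right) - 79\right)^{2} = \left(\left(-6 + 5\right) - 79\right)^{2} = \left(-1 - 79\right)^{2} = \left(-80\right)^{2} = 6400$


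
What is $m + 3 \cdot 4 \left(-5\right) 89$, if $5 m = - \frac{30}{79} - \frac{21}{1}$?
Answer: $- \frac{2110989}{395} \approx -5344.3$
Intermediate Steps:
$m = - \frac{1689}{395}$ ($m = \frac{- \frac{30}{79} - \frac{21}{1}}{5} = \frac{\left(-30\right) \frac{1}{79} - 21}{5} = \frac{- \frac{30}{79} - 21}{5} = \frac{1}{5} \left(- \frac{1689}{79}\right) = - \frac{1689}{395} \approx -4.2759$)
$m + 3 \cdot 4 \left(-5\right) 89 = - \frac{1689}{395} + 3 \cdot 4 \left(-5\right) 89 = - \frac{1689}{395} + 12 \left(-5\right) 89 = - \frac{1689}{395} - 5340 = - \frac{2110989}{395}$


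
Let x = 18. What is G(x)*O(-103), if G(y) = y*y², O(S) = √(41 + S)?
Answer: 5832*I*√62 ≈ 45921.0*I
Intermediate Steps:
G(y) = y³
G(x)*O(-103) = 18³*√(41 - 103) = 5832*√(-62) = 5832*(I*√62) = 5832*I*√62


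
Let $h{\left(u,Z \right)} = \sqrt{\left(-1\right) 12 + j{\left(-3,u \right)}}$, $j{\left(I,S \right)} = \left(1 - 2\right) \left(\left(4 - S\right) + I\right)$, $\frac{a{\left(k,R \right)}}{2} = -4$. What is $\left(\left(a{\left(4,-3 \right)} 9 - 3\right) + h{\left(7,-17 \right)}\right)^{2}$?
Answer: $\left(75 - i \sqrt{6}\right)^{2} \approx 5619.0 - 367.42 i$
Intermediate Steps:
$a{\left(k,R \right)} = -8$ ($a{\left(k,R \right)} = 2 \left(-4\right) = -8$)
$j{\left(I,S \right)} = -4 + S - I$ ($j{\left(I,S \right)} = - (4 + I - S) = -4 + S - I$)
$h{\left(u,Z \right)} = \sqrt{-13 + u}$ ($h{\left(u,Z \right)} = \sqrt{\left(-1\right) 12 - \left(1 - u\right)} = \sqrt{-12 + \left(-4 + u + 3\right)} = \sqrt{-12 + \left(-1 + u\right)} = \sqrt{-13 + u}$)
$\left(\left(a{\left(4,-3 \right)} 9 - 3\right) + h{\left(7,-17 \right)}\right)^{2} = \left(\left(\left(-8\right) 9 - 3\right) + \sqrt{-13 + 7}\right)^{2} = \left(\left(-72 - 3\right) + \sqrt{-6}\right)^{2} = \left(-75 + i \sqrt{6}\right)^{2}$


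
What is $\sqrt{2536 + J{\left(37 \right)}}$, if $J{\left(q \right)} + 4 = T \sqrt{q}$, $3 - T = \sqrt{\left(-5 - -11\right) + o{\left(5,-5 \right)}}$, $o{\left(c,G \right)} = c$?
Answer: $\sqrt{2532 + \sqrt{37} \left(3 - \sqrt{11}\right)} \approx 50.3$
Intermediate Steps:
$T = 3 - \sqrt{11}$ ($T = 3 - \sqrt{\left(-5 - -11\right) + 5} = 3 - \sqrt{\left(-5 + 11\right) + 5} = 3 - \sqrt{6 + 5} = 3 - \sqrt{11} \approx -0.31662$)
$J{\left(q \right)} = -4 + \sqrt{q} \left(3 - \sqrt{11}\right)$ ($J{\left(q \right)} = -4 + \left(3 - \sqrt{11}\right) \sqrt{q} = -4 + \sqrt{q} \left(3 - \sqrt{11}\right)$)
$\sqrt{2536 + J{\left(37 \right)}} = \sqrt{2536 - \left(4 - \sqrt{37} \left(3 - \sqrt{11}\right)\right)} = \sqrt{2532 + \sqrt{37} \left(3 - \sqrt{11}\right)}$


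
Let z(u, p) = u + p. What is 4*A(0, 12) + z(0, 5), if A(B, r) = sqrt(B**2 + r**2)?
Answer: 53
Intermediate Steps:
z(u, p) = p + u
4*A(0, 12) + z(0, 5) = 4*sqrt(0**2 + 12**2) + (5 + 0) = 4*sqrt(0 + 144) + 5 = 4*sqrt(144) + 5 = 4*12 + 5 = 48 + 5 = 53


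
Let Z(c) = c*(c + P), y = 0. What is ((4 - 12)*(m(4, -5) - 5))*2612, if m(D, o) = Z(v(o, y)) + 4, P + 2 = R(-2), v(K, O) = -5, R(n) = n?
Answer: -919424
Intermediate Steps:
P = -4 (P = -2 - 2 = -4)
Z(c) = c*(-4 + c) (Z(c) = c*(c - 4) = c*(-4 + c))
m(D, o) = 49 (m(D, o) = -5*(-4 - 5) + 4 = -5*(-9) + 4 = 45 + 4 = 49)
((4 - 12)*(m(4, -5) - 5))*2612 = ((4 - 12)*(49 - 5))*2612 = -8*44*2612 = -352*2612 = -919424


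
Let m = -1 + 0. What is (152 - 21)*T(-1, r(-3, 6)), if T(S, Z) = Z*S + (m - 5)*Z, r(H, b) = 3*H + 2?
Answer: 6419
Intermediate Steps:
m = -1
r(H, b) = 2 + 3*H
T(S, Z) = -6*Z + S*Z (T(S, Z) = Z*S + (-1 - 5)*Z = S*Z - 6*Z = -6*Z + S*Z)
(152 - 21)*T(-1, r(-3, 6)) = (152 - 21)*((2 + 3*(-3))*(-6 - 1)) = 131*((2 - 9)*(-7)) = 131*(-7*(-7)) = 131*49 = 6419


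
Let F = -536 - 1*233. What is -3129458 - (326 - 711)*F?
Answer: -3425523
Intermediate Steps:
F = -769 (F = -536 - 233 = -769)
-3129458 - (326 - 711)*F = -3129458 - (326 - 711)*(-769) = -3129458 - (-385)*(-769) = -3129458 - 1*296065 = -3129458 - 296065 = -3425523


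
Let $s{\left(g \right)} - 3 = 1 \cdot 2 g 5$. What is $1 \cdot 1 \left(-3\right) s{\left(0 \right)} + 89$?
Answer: $80$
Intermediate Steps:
$s{\left(g \right)} = 3 + 10 g$ ($s{\left(g \right)} = 3 + 1 \cdot 2 g 5 = 3 + 2 \cdot 5 g = 3 + 10 g$)
$1 \cdot 1 \left(-3\right) s{\left(0 \right)} + 89 = 1 \cdot 1 \left(-3\right) \left(3 + 10 \cdot 0\right) + 89 = 1 \left(-3\right) \left(3 + 0\right) + 89 = \left(-3\right) 3 + 89 = -9 + 89 = 80$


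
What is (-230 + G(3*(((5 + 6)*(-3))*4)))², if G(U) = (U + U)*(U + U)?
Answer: 393171637156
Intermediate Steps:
G(U) = 4*U² (G(U) = (2*U)*(2*U) = 4*U²)
(-230 + G(3*(((5 + 6)*(-3))*4)))² = (-230 + 4*(3*(((5 + 6)*(-3))*4))²)² = (-230 + 4*(3*((11*(-3))*4))²)² = (-230 + 4*(3*(-33*4))²)² = (-230 + 4*(3*(-132))²)² = (-230 + 4*(-396)²)² = (-230 + 4*156816)² = (-230 + 627264)² = 627034² = 393171637156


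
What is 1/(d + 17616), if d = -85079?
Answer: -1/67463 ≈ -1.4823e-5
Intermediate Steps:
1/(d + 17616) = 1/(-85079 + 17616) = 1/(-67463) = -1/67463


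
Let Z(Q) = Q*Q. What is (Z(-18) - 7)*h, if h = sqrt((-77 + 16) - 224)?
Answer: 317*I*sqrt(285) ≈ 5351.6*I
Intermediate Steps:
Z(Q) = Q**2
h = I*sqrt(285) (h = sqrt(-61 - 224) = sqrt(-285) = I*sqrt(285) ≈ 16.882*I)
(Z(-18) - 7)*h = ((-18)**2 - 7)*(I*sqrt(285)) = (324 - 7)*(I*sqrt(285)) = 317*(I*sqrt(285)) = 317*I*sqrt(285)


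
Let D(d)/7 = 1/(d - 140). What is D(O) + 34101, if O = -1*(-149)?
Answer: 306916/9 ≈ 34102.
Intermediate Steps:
O = 149
D(d) = 7/(-140 + d) (D(d) = 7/(d - 140) = 7/(-140 + d))
D(O) + 34101 = 7/(-140 + 149) + 34101 = 7/9 + 34101 = 306916/9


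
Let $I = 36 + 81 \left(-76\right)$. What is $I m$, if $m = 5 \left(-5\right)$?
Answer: $153000$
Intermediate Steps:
$m = -25$
$I = -6120$ ($I = 36 - 6156 = -6120$)
$I m = \left(-6120\right) \left(-25\right) = 153000$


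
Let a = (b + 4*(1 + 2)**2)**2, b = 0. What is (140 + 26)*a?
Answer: 215136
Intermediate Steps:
a = 1296 (a = (0 + 4*(1 + 2)**2)**2 = (0 + 4*3**2)**2 = (0 + 4*9)**2 = (0 + 36)**2 = 36**2 = 1296)
(140 + 26)*a = (140 + 26)*1296 = 166*1296 = 215136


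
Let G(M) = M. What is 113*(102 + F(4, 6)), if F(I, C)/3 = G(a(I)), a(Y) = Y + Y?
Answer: 14238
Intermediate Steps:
a(Y) = 2*Y
F(I, C) = 6*I (F(I, C) = 3*(2*I) = 6*I)
113*(102 + F(4, 6)) = 113*(102 + 6*4) = 113*(102 + 24) = 113*126 = 14238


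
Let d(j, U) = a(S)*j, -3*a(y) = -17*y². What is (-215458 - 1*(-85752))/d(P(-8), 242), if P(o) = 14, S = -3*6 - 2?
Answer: -194559/47600 ≈ -4.0874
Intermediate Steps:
S = -20 (S = -18 - 2 = -20)
a(y) = 17*y²/3 (a(y) = -(-17)*y²/3 = 17*y²/3)
d(j, U) = 6800*j/3 (d(j, U) = ((17/3)*(-20)²)*j = ((17/3)*400)*j = 6800*j/3)
(-215458 - 1*(-85752))/d(P(-8), 242) = (-215458 - 1*(-85752))/(((6800/3)*14)) = (-215458 + 85752)/(95200/3) = -129706*3/95200 = -194559/47600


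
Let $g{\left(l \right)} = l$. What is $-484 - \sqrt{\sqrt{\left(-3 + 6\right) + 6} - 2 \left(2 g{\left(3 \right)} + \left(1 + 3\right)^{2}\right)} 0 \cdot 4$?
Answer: $-484$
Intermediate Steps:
$-484 - \sqrt{\sqrt{\left(-3 + 6\right) + 6} - 2 \left(2 g{\left(3 \right)} + \left(1 + 3\right)^{2}\right)} 0 \cdot 4 = -484 - \sqrt{\sqrt{\left(-3 + 6\right) + 6} - 2 \left(2 \cdot 3 + \left(1 + 3\right)^{2}\right)} 0 \cdot 4 = -484 - \sqrt{\sqrt{3 + 6} - 2 \left(6 + 4^{2}\right)} 0 \cdot 4 = -484 - \sqrt{\sqrt{9} - 2 \left(6 + 16\right)} 0 \cdot 4 = -484 - \sqrt{3 - 44} \cdot 0 \cdot 4 = -484 - \sqrt{-41} \cdot 0 \cdot 4 = -484 - i \sqrt{41} \cdot 0 \cdot 4 = -484 - 0 \cdot 4 = -484 - 0 = -484 + 0 = -484$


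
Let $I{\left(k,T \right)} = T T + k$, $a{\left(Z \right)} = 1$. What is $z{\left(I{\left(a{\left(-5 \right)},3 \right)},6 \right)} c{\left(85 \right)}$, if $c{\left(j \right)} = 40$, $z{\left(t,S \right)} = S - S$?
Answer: $0$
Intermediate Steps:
$I{\left(k,T \right)} = k + T^{2}$ ($I{\left(k,T \right)} = T^{2} + k = k + T^{2}$)
$z{\left(t,S \right)} = 0$
$z{\left(I{\left(a{\left(-5 \right)},3 \right)},6 \right)} c{\left(85 \right)} = 0 \cdot 40 = 0$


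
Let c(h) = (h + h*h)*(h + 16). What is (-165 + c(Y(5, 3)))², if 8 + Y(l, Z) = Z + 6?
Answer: 17161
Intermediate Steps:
Y(l, Z) = -2 + Z (Y(l, Z) = -8 + (Z + 6) = -8 + (6 + Z) = -2 + Z)
c(h) = (16 + h)*(h + h²) (c(h) = (h + h²)*(16 + h) = (16 + h)*(h + h²))
(-165 + c(Y(5, 3)))² = (-165 + (-2 + 3)*(16 + (-2 + 3)² + 17*(-2 + 3)))² = (-165 + 1*(16 + 1² + 17*1))² = (-165 + 1*(16 + 1 + 17))² = (-165 + 1*34)² = (-165 + 34)² = (-131)² = 17161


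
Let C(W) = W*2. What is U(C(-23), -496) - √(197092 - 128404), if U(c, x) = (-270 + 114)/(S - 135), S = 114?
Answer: 52/7 - 36*√53 ≈ -254.66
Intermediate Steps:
C(W) = 2*W
U(c, x) = 52/7 (U(c, x) = (-270 + 114)/(114 - 135) = -156/(-21) = -156*(-1/21) = 52/7)
U(C(-23), -496) - √(197092 - 128404) = 52/7 - √(197092 - 128404) = 52/7 - √68688 = 52/7 - 36*√53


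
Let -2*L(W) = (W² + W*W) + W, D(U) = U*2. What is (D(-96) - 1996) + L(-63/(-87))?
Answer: -3681707/1682 ≈ -2188.9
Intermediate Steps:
D(U) = 2*U
L(W) = -W² - W/2 (L(W) = -((W² + W*W) + W)/2 = -((W² + W²) + W)/2 = -(2*W² + W)/2 = -(W + 2*W²)/2 = -W² - W/2)
(D(-96) - 1996) + L(-63/(-87)) = (2*(-96) - 1996) - (-63/(-87))*(½ - 63/(-87)) = (-192 - 1996) - (-63*(-1/87))*(½ - 63*(-1/87)) = -2188 - 1*21/29*(½ + 21/29) = -2188 - 1*21/29*71/58 = -2188 - 1491/1682 = -3681707/1682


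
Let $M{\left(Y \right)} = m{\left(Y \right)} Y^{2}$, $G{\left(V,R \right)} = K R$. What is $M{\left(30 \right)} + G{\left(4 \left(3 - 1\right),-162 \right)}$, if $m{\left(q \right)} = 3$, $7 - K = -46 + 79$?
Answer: $6912$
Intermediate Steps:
$K = -26$ ($K = 7 - \left(-46 + 79\right) = 7 - 33 = -26$)
$G{\left(V,R \right)} = - 26 R$
$M{\left(Y \right)} = 3 Y^{2}$
$M{\left(30 \right)} + G{\left(4 \left(3 - 1\right),-162 \right)} = 3 \cdot 30^{2} - -4212 = 3 \cdot 900 + 4212 = 2700 + 4212 = 6912$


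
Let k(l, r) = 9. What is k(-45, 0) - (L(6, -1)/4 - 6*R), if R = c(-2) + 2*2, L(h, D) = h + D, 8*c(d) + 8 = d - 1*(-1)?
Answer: 25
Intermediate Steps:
c(d) = -7/8 + d/8 (c(d) = -1 + (d - 1*(-1))/8 = -1 + (d + 1)/8 = -1 + (1 + d)/8 = -1 + (1/8 + d/8) = -7/8 + d/8)
L(h, D) = D + h
R = 23/8 (R = (-7/8 + (1/8)*(-2)) + 2*2 = (-7/8 - 1/4) + 4 = -9/8 + 4 = 23/8 ≈ 2.8750)
k(-45, 0) - (L(6, -1)/4 - 6*R) = 9 - ((-1 + 6)/4 - 6*23/8) = 9 - (5*(1/4) - 69/4) = 9 - (5/4 - 69/4) = 9 - 1*(-16) = 9 + 16 = 25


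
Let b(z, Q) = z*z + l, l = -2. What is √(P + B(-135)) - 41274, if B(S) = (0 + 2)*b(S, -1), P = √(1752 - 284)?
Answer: -41274 + √(36446 + 2*√367) ≈ -41083.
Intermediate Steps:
P = 2*√367 (P = √1468 = 2*√367 ≈ 38.315)
b(z, Q) = -2 + z² (b(z, Q) = z*z - 2 = z² - 2 = -2 + z²)
B(S) = -4 + 2*S² (B(S) = (0 + 2)*(-2 + S²) = 2*(-2 + S²) = -4 + 2*S²)
√(P + B(-135)) - 41274 = √(2*√367 + (-4 + 2*(-135)²)) - 41274 = √(2*√367 + (-4 + 2*18225)) - 41274 = √(2*√367 + (-4 + 36450)) - 41274 = √(2*√367 + 36446) - 41274 = √(36446 + 2*√367) - 41274 = -41274 + √(36446 + 2*√367)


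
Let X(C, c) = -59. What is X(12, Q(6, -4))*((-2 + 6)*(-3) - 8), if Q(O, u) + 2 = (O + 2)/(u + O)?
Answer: 1180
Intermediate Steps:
Q(O, u) = -2 + (2 + O)/(O + u) (Q(O, u) = -2 + (O + 2)/(u + O) = -2 + (2 + O)/(O + u))
X(12, Q(6, -4))*((-2 + 6)*(-3) - 8) = -59*((-2 + 6)*(-3) - 8) = -59*(4*(-3) - 8) = -59*(-12 - 8) = -59*(-20) = 1180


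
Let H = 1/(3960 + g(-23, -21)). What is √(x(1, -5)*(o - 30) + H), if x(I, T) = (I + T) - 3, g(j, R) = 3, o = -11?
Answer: √4507444866/3963 ≈ 16.941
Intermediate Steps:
x(I, T) = -3 + I + T
H = 1/3963 (H = 1/(3960 + 3) = 1/3963 ≈ 0.00025233)
√(x(1, -5)*(o - 30) + H) = √((-3 + 1 - 5)*(-11 - 30) + 1/3963) = √(-7*(-41) + 1/3963) = √(287 + 1/3963) = √(1137382/3963) = √4507444866/3963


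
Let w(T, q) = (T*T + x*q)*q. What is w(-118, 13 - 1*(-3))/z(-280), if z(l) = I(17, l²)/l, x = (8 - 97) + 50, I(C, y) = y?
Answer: -760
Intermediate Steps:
x = -39 (x = -89 + 50 = -39)
z(l) = l (z(l) = l²/l = l)
w(T, q) = q*(T² - 39*q) (w(T, q) = (T*T - 39*q)*q = (T² - 39*q)*q = q*(T² - 39*q))
w(-118, 13 - 1*(-3))/z(-280) = ((13 - 1*(-3))*((-118)² - 39*(13 - 1*(-3))))/(-280) = ((13 + 3)*(13924 - 39*(13 + 3)))*(-1/280) = (16*(13924 - 39*16))*(-1/280) = (16*(13924 - 624))*(-1/280) = (16*13300)*(-1/280) = 212800*(-1/280) = -760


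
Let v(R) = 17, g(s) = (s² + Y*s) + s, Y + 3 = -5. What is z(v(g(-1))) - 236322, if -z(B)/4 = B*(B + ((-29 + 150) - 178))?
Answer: -233602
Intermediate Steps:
Y = -8 (Y = -3 - 5 = -8)
g(s) = s² - 7*s (g(s) = (s² - 8*s) + s = s² - 7*s)
z(B) = -4*B*(-57 + B) (z(B) = -4*B*(B + ((-29 + 150) - 178)) = -4*B*(B + (121 - 178)) = -4*B*(B - 57) = -4*B*(-57 + B))
z(v(g(-1))) - 236322 = 4*17*(57 - 1*17) - 236322 = 4*17*(57 - 17) - 236322 = 4*17*40 - 236322 = 2720 - 236322 = -233602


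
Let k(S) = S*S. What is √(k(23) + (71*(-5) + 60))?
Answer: 3*√26 ≈ 15.297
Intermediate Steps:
k(S) = S²
√(k(23) + (71*(-5) + 60)) = √(23² + (71*(-5) + 60)) = √(529 + (-355 + 60)) = √(529 - 295) = √234 = 3*√26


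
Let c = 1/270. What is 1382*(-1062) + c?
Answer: -396274679/270 ≈ -1.4677e+6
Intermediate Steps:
c = 1/270 ≈ 0.0037037
1382*(-1062) + c = 1382*(-1062) + 1/270 = -1467684 + 1/270 = -396274679/270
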